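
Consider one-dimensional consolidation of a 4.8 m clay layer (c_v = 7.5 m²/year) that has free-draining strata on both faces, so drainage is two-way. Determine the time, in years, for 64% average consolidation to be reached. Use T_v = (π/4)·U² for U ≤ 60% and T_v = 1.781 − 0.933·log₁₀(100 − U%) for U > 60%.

t ≈ 0.253 years

Drainage path length: H_d = H/2 = 2.4 m (double drainage).
U > 60%: T_v = 1.781 − 0.933·log₁₀(100 − 64) = 0.32897.
t = T_v·H_d²/c_v = 0.32897×2.4²/7.5 = 0.2526 years.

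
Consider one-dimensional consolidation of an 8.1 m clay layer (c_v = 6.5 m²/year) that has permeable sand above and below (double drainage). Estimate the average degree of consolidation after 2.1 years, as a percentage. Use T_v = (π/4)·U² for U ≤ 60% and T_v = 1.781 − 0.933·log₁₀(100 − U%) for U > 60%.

Drainage path length: H_d = H/2 = 4.05 m (double drainage).
T_v = c_v·t/H_d² = 6.5×2.1/4.05² = 0.83219.
T_v = 0.83219 corresponds to the U > 60% branch:
U = 1 − 10^((1.781 − T_v)/0.933)/100 = 0.896

U ≈ 89.6 %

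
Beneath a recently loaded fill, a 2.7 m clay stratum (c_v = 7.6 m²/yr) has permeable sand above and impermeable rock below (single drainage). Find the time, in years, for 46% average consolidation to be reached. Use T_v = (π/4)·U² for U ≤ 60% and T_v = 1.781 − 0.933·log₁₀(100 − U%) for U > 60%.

t ≈ 0.159 years

Drainage path length: H_d = H = 2.7 m (single drainage).
U ≤ 60%: T_v = (π/4)·U² = (π/4)×0.46² = 0.16619.
t = T_v·H_d²/c_v = 0.16619×2.7²/7.6 = 0.1594 years.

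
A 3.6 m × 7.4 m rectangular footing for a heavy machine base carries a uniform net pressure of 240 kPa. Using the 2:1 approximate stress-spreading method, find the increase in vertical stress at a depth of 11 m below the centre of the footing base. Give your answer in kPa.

By the 2:1 method the load spreads at 1 horizontal : 2 vertical, so at depth z the loaded area has grown by z in each plan dimension:
Δσ = qBL/((B+z)(L+z)) = 240×3.6×7.4/((3.6+11)(7.4+11)) = 23.8 kPa

Δσ_z ≈ 23.8 kPa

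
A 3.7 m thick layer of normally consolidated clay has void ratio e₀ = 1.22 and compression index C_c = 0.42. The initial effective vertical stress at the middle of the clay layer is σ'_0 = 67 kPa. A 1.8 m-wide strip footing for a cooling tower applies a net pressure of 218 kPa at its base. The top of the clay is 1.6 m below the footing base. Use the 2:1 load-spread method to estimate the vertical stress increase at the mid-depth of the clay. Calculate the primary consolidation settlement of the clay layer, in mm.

S_c ≈ 228 mm

Mid-depth of clay below the footing base: z = 1.6 + 3.7/2 = 3.45 m.
Stress increase at mid-clay by the 2:1 spreading method:
Δσ = qB/(B+z) = 218×1.8/(1.8+3.45) = 74.743 kPa
Final effective stress: σ'_f = σ'_0 + Δσ = 67 + 74.743 = 141.74 kPa.
Normally consolidated clay, so the full stress increment lies on the virgin compression line:
S_c = C_c·H/(1+e₀)·log₁₀(σ'_f/σ'_0) = 0.42×3.7/(1+1.22)×log₁₀(141.74/67)
    = 0.7 × 0.32542 = 0.2278 m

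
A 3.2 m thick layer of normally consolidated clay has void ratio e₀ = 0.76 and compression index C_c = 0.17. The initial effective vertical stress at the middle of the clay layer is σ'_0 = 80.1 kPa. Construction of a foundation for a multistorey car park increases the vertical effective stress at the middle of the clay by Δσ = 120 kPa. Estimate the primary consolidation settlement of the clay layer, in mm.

S_c ≈ 123 mm

Final effective stress: σ'_f = σ'_0 + Δσ = 80.1 + 120 = 200.1 kPa.
Normally consolidated clay, so the full stress increment lies on the virgin compression line:
S_c = C_c·H/(1+e₀)·log₁₀(σ'_f/σ'_0) = 0.17×3.2/(1+0.76)×log₁₀(200.1/80.1)
    = 0.30909 × 0.39761 = 0.1229 m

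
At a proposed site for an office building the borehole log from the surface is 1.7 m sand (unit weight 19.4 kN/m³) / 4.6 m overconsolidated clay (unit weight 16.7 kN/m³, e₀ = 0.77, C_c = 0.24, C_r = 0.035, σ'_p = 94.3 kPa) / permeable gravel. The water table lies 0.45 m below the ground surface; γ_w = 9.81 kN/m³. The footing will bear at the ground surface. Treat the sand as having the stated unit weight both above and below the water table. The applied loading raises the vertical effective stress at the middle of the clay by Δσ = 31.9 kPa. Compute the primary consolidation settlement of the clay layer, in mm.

S_c ≈ 24.8 mm

Mid-depth of clay below the ground surface: z = 1.7 + 4.6/2 = 4 m.
Total vertical stress at mid-clay: σ_v = 19.4×1.7 + 16.7×2.3 = 71.39 kPa.
Pore pressure: u = 9.81×(4 − 0.45) = 34.825 kPa.
Initial effective stress: σ'_0 = σ_v − u = 71.39 − 34.825 = 36.565 kPa.
Final effective stress: σ'_f = 36.565 + 31.9 = 68.465 kPa.
σ'_f = 68.465 ≤ σ'_p = 94.3 kPa, so the clay remains overconsolidated and only the recompression index applies:
S_c = C_r·H/(1+e₀)·log₁₀(σ'_f/σ'_0) = 0.035×4.6/1.77×log₁₀(68.465/36.565)
    = 0.090962 × 0.2724 = 0.02478 m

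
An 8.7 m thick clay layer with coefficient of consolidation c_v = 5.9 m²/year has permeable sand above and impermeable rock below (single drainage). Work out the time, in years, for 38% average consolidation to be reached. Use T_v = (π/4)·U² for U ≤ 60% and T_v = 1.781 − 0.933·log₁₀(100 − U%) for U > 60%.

t ≈ 1.45 years

Drainage path length: H_d = H = 8.7 m (single drainage).
U ≤ 60%: T_v = (π/4)·U² = (π/4)×0.38² = 0.11341.
t = T_v·H_d²/c_v = 0.11341×8.7²/5.9 = 1.455 years.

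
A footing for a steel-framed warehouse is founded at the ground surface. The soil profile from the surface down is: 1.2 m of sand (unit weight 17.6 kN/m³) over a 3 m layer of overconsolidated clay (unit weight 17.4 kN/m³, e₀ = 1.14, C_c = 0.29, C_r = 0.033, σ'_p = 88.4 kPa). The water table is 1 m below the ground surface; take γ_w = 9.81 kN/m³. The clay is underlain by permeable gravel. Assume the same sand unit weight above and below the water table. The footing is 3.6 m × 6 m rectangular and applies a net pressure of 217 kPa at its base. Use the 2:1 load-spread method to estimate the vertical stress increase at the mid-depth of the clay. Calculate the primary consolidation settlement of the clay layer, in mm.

Mid-depth of clay below the ground surface: z = 1.2 + 3/2 = 2.7 m.
Total vertical stress at mid-clay: σ_v = 17.6×1.2 + 17.4×1.5 = 47.22 kPa.
Pore pressure: u = 9.81×(2.7 − 1) = 16.677 kPa.
Initial effective stress: σ'_0 = σ_v − u = 47.22 − 16.677 = 30.543 kPa.
Stress increase at mid-clay by the 2:1 spreading method:
Δσ = qBL/((B+z)(L+z)) = 217×3.6×6/((3.6+2.7)(6+2.7)) = 85.517 kPa
Final effective stress: σ'_f = 30.543 + 85.517 = 116.06 kPa.
σ'_f = 116.06 > σ'_p = 88.4 kPa, so the stress path crosses the preconsolidation pressure — recompression up to σ'_p, then virgin compression beyond:
S_c = H/(1+e₀)·[C_r·log₁₀(σ'_p/σ'_0) + C_c·log₁₀(σ'_f/σ'_p)]
    = 3/2.14 × [0.033×log₁₀(88.4/30.543) + 0.29×log₁₀(116.06/88.4)]
    = 1.4019 × [0.015231 + 0.034287] = 0.06942 m

S_c ≈ 69.4 mm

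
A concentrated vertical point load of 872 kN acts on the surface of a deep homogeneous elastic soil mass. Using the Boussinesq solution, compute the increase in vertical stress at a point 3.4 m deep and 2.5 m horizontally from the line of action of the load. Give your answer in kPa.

Δσ_z ≈ 12.2 kPa

Boussinesq vertical stress below a point load on an elastic half-space:
Δσ_z = 3P/(2πz²) · [1 + (r/z)²]^(−5/2)
r/z = 2.5/3.4 = 0.73529; [1+(r/z)²]^(−5/2) = 0.33942.
Δσ_z = 3×872/(2π×3.4²) × 0.33942 = 36.016 × 0.33942 = 12.22 kPa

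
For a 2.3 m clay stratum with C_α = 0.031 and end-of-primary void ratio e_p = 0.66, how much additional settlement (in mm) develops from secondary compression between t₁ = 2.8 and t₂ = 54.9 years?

Secondary compression: S_s = C_α·H/(1+e_p)·log₁₀(t₂/t₁)
S_s = 0.031×2.3/(1+0.66)×log₁₀(54.9/2.8)
    = 0.04295 × 1.292 = 0.05551 m

S_s ≈ 55.5 mm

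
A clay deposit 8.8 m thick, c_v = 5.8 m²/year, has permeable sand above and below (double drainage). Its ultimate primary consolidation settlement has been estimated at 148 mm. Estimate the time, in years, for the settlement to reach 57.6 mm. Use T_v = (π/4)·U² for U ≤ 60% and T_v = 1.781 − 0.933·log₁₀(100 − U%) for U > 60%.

t ≈ 0.397 years

Drainage path length: H_d = H/2 = 4.4 m (double drainage).
U = S(t)/S_ult = 57.6/148 = 0.3892.
U ≤ 60%: T_v = (π/4)·U² = (π/4)×0.38919² = 0.11896.
t = T_v·H_d²/c_v = 0.11896×4.4²/5.8 = 0.3971 years.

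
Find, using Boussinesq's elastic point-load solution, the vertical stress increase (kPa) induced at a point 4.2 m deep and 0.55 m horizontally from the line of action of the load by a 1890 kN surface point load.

Δσ_z ≈ 49 kPa

Boussinesq vertical stress below a point load on an elastic half-space:
Δσ_z = 3P/(2πz²) · [1 + (r/z)²]^(−5/2)
r/z = 0.55/4.2 = 0.13095; [1+(r/z)²]^(−5/2) = 0.95838.
Δσ_z = 3×1890/(2π×4.2²) × 0.95838 = 51.157 × 0.95838 = 49.03 kPa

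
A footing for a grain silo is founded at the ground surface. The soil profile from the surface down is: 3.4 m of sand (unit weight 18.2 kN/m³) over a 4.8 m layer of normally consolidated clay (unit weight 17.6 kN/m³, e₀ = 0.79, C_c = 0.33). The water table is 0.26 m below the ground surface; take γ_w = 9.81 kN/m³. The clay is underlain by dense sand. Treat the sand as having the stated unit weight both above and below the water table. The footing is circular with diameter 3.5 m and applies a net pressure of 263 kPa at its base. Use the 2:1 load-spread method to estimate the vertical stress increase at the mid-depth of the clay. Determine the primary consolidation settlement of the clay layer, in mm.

Mid-depth of clay below the ground surface: z = 3.4 + 4.8/2 = 5.8 m.
Total vertical stress at mid-clay: σ_v = 18.2×3.4 + 17.6×2.4 = 104.12 kPa.
Pore pressure: u = 9.81×(5.8 − 0.26) = 54.347 kPa.
Initial effective stress: σ'_0 = σ_v − u = 104.12 − 54.347 = 49.773 kPa.
Stress increase at mid-clay by the 2:1 spreading method:
Δσ ≈ qD²/(D+z)² = 263×3.5²/(3.5+5.8)² = 37.25 kPa
Final effective stress: σ'_f = σ'_0 + Δσ = 49.773 + 37.25 = 87.023 kPa.
Normally consolidated clay, so the full stress increment lies on the virgin compression line:
S_c = C_c·H/(1+e₀)·log₁₀(σ'_f/σ'_0) = 0.33×4.8/(1+0.79)×log₁₀(87.023/49.773)
    = 0.88492 × 0.24264 = 0.2147 m

S_c ≈ 215 mm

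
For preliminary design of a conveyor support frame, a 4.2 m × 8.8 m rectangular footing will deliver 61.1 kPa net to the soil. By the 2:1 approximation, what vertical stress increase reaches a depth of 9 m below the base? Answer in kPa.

By the 2:1 method the load spreads at 1 horizontal : 2 vertical, so at depth z the loaded area has grown by z in each plan dimension:
Δσ = qBL/((B+z)(L+z)) = 61.1×4.2×8.8/((4.2+9)(8.8+9)) = 9.6112 kPa

Δσ_z ≈ 9.61 kPa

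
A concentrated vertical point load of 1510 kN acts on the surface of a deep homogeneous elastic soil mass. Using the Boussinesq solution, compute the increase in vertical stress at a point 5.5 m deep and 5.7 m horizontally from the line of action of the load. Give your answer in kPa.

Boussinesq vertical stress below a point load on an elastic half-space:
Δσ_z = 3P/(2πz²) · [1 + (r/z)²]^(−5/2)
r/z = 5.7/5.5 = 1.0364; [1+(r/z)²]^(−5/2) = 0.16142.
Δσ_z = 3×1510/(2π×5.5²) × 0.16142 = 23.834 × 0.16142 = 3.847 kPa

Δσ_z ≈ 3.85 kPa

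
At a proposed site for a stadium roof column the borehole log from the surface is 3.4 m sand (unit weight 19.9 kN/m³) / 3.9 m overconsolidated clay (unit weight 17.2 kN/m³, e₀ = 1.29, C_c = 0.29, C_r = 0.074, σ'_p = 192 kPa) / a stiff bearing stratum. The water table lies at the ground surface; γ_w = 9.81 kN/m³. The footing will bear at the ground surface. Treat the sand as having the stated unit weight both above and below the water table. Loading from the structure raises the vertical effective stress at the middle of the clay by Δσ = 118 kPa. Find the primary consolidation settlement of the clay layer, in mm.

Mid-depth of clay below the ground surface: z = 3.4 + 3.9/2 = 5.35 m.
Total vertical stress at mid-clay: σ_v = 19.9×3.4 + 17.2×1.95 = 101.2 kPa.
Pore pressure: u = 9.81×(5.35 − 0) = 52.483 kPa.
Initial effective stress: σ'_0 = σ_v − u = 101.2 − 52.483 = 48.717 kPa.
Final effective stress: σ'_f = 48.717 + 118 = 166.72 kPa.
σ'_f = 166.72 ≤ σ'_p = 192 kPa, so the clay remains overconsolidated and only the recompression index applies:
S_c = C_r·H/(1+e₀)·log₁₀(σ'_f/σ'_0) = 0.074×3.9/2.29×log₁₀(166.72/48.717)
    = 0.12603 × 0.53431 = 0.06734 m

S_c ≈ 67.3 mm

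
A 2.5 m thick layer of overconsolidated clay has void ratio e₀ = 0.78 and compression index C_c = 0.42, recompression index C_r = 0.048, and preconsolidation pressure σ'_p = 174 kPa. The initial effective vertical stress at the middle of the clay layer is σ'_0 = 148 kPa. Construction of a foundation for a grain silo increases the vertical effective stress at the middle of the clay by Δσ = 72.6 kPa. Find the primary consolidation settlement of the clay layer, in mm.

Final effective stress: σ'_f = 148 + 72.6 = 220.6 kPa.
σ'_f = 220.6 > σ'_p = 174 kPa, so the stress path crosses the preconsolidation pressure — recompression up to σ'_p, then virgin compression beyond:
S_c = H/(1+e₀)·[C_r·log₁₀(σ'_p/σ'_0) + C_c·log₁₀(σ'_f/σ'_p)]
    = 2.5/1.78 × [0.048×log₁₀(174/148) + 0.42×log₁₀(220.6/174)]
    = 1.4045 × [0.0033738 + 0.043284] = 0.06553 m

S_c ≈ 65.5 mm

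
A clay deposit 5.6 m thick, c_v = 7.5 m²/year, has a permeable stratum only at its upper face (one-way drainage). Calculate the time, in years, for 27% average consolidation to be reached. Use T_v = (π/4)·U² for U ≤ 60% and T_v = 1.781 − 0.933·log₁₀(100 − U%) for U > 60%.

Drainage path length: H_d = H = 5.6 m (single drainage).
U ≤ 60%: T_v = (π/4)·U² = (π/4)×0.27² = 0.057256.
t = T_v·H_d²/c_v = 0.057256×5.6²/7.5 = 0.2394 years.

t ≈ 0.239 years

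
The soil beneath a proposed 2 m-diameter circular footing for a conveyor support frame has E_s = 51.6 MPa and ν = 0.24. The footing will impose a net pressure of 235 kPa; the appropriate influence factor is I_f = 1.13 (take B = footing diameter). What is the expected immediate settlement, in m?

S_e ≈ 0.0097 m

Immediate (elastic) settlement: S_e = q·B·(1−ν²)/E_s · I_f.
E_s = 51.6 MPa = 51600 kPa.
S_e = 235 × 2 × (1 − 0.24²) / 51600 × 1.13
    = 235 × 2 × 0.9424 / 51600 × 1.13
    = 0.0097 m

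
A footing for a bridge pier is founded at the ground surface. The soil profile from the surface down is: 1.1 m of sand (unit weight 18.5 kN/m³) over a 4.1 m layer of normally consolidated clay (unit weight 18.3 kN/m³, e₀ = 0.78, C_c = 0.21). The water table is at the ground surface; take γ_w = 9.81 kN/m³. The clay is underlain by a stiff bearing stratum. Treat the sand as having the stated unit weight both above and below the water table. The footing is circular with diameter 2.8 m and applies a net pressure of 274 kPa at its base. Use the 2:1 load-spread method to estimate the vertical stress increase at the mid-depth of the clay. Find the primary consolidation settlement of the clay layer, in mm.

S_c ≈ 248 mm

Mid-depth of clay below the ground surface: z = 1.1 + 4.1/2 = 3.15 m.
Total vertical stress at mid-clay: σ_v = 18.5×1.1 + 18.3×2.05 = 57.865 kPa.
Pore pressure: u = 9.81×(3.15 − 0) = 30.902 kPa.
Initial effective stress: σ'_0 = σ_v − u = 57.865 − 30.902 = 26.963 kPa.
Stress increase at mid-clay by the 2:1 spreading method:
Δσ ≈ qD²/(D+z)² = 274×2.8²/(2.8+3.15)² = 60.678 kPa
Final effective stress: σ'_f = σ'_0 + Δσ = 26.963 + 60.678 = 87.641 kPa.
Normally consolidated clay, so the full stress increment lies on the virgin compression line:
S_c = C_c·H/(1+e₀)·log₁₀(σ'_f/σ'_0) = 0.21×4.1/(1+0.78)×log₁₀(87.641/26.963)
    = 0.48371 × 0.51194 = 0.2476 m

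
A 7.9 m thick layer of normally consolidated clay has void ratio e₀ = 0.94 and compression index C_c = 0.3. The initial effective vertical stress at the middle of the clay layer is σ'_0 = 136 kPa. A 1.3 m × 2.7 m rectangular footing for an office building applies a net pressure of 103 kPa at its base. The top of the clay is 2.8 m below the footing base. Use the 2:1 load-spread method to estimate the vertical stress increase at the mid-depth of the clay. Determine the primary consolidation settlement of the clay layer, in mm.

Mid-depth of clay below the footing base: z = 2.8 + 7.9/2 = 6.75 m.
Stress increase at mid-clay by the 2:1 spreading method:
Δσ = qBL/((B+z)(L+z)) = 103×1.3×2.7/((1.3+6.75)(2.7+6.75)) = 4.7524 kPa
Final effective stress: σ'_f = σ'_0 + Δσ = 136 + 4.7524 = 140.75 kPa.
Normally consolidated clay, so the full stress increment lies on the virgin compression line:
S_c = C_c·H/(1+e₀)·log₁₀(σ'_f/σ'_0) = 0.3×7.9/(1+0.94)×log₁₀(140.75/136)
    = 1.2216 × 0.014909 = 0.01821 m

S_c ≈ 18.2 mm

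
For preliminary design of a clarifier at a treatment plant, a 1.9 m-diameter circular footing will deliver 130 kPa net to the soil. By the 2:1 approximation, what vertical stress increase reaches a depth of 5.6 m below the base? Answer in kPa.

By the 2:1 method the load spreads at 1 horizontal : 2 vertical, so at depth z the loaded area has grown by z in each plan dimension:
Δσ ≈ qD²/(D+z)² = 130×1.9²/(1.9+5.6)² = 8.3431 kPa

Δσ_z ≈ 8.34 kPa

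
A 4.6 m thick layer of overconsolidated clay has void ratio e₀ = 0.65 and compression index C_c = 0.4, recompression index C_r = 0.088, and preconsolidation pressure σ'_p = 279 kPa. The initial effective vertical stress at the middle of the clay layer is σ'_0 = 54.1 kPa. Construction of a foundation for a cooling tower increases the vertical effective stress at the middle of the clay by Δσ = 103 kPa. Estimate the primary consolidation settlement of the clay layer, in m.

S_c ≈ 0.114 m

Final effective stress: σ'_f = 54.1 + 103 = 157.1 kPa.
σ'_f = 157.1 ≤ σ'_p = 279 kPa, so the clay remains overconsolidated and only the recompression index applies:
S_c = C_r·H/(1+e₀)·log₁₀(σ'_f/σ'_0) = 0.088×4.6/1.65×log₁₀(157.1/54.1)
    = 0.24534 × 0.46298 = 0.1136 m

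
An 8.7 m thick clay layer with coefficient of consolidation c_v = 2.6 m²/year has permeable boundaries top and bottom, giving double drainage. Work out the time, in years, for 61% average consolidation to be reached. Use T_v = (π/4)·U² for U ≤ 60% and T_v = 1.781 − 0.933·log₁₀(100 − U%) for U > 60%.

Drainage path length: H_d = H/2 = 4.35 m (double drainage).
U > 60%: T_v = 1.781 − 0.933·log₁₀(100 − 61) = 0.29654.
t = T_v·H_d²/c_v = 0.29654×4.35²/2.6 = 2.158 years.

t ≈ 2.16 years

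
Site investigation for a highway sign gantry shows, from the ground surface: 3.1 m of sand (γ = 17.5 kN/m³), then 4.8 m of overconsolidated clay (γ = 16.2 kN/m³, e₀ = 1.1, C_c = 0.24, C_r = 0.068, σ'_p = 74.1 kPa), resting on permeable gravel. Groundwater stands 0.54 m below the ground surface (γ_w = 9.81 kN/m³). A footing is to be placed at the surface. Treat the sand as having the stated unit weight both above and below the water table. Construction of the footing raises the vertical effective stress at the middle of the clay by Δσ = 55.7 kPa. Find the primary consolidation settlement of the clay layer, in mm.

S_c ≈ 106 mm

Mid-depth of clay below the ground surface: z = 3.1 + 4.8/2 = 5.5 m.
Total vertical stress at mid-clay: σ_v = 17.5×3.1 + 16.2×2.4 = 93.13 kPa.
Pore pressure: u = 9.81×(5.5 − 0.54) = 48.658 kPa.
Initial effective stress: σ'_0 = σ_v − u = 93.13 − 48.658 = 44.472 kPa.
Final effective stress: σ'_f = 44.472 + 55.7 = 100.17 kPa.
σ'_f = 100.17 > σ'_p = 74.1 kPa, so the stress path crosses the preconsolidation pressure — recompression up to σ'_p, then virgin compression beyond:
S_c = H/(1+e₀)·[C_r·log₁₀(σ'_p/σ'_0) + C_c·log₁₀(σ'_f/σ'_p)]
    = 4.8/2.1 × [0.068×log₁₀(74.1/44.472) + 0.24×log₁₀(100.17/74.1)]
    = 2.2857 × [0.015078 + 0.031421] = 0.1063 m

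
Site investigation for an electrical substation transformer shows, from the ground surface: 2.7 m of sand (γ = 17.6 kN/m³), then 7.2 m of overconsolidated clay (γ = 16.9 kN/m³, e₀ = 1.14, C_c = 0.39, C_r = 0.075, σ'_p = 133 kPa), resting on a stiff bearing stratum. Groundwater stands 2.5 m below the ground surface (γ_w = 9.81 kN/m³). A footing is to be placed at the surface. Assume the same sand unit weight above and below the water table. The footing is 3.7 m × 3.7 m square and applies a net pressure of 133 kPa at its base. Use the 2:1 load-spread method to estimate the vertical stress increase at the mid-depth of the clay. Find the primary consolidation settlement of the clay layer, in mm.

S_c ≈ 25 mm

Mid-depth of clay below the ground surface: z = 2.7 + 7.2/2 = 6.3 m.
Total vertical stress at mid-clay: σ_v = 17.6×2.7 + 16.9×3.6 = 108.36 kPa.
Pore pressure: u = 9.81×(6.3 − 2.5) = 37.278 kPa.
Initial effective stress: σ'_0 = σ_v − u = 108.36 − 37.278 = 71.082 kPa.
Stress increase at mid-clay by the 2:1 spreading method:
Δσ = qBL/((B+z)(L+z)) = 133×3.7×3.7/((3.7+6.3)(3.7+6.3)) = 18.208 kPa
Final effective stress: σ'_f = 71.082 + 18.208 = 89.29 kPa.
σ'_f = 89.29 ≤ σ'_p = 133 kPa, so the clay remains overconsolidated and only the recompression index applies:
S_c = C_r·H/(1+e₀)·log₁₀(σ'_f/σ'_0) = 0.075×7.2/2.14×log₁₀(89.29/71.082)
    = 0.25234 × 0.099043 = 0.02499 m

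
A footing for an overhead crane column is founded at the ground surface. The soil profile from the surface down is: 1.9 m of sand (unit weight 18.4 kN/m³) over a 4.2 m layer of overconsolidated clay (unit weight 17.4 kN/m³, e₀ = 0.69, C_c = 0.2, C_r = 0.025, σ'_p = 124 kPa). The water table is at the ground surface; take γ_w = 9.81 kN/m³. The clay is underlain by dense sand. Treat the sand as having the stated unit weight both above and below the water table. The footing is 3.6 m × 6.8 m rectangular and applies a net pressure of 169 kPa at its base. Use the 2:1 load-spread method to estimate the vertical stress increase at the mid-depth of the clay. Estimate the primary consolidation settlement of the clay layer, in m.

S_c ≈ 0.0254 m

Mid-depth of clay below the ground surface: z = 1.9 + 4.2/2 = 4 m.
Total vertical stress at mid-clay: σ_v = 18.4×1.9 + 17.4×2.1 = 71.5 kPa.
Pore pressure: u = 9.81×(4 − 0) = 39.24 kPa.
Initial effective stress: σ'_0 = σ_v − u = 71.5 − 39.24 = 32.26 kPa.
Stress increase at mid-clay by the 2:1 spreading method:
Δσ = qBL/((B+z)(L+z)) = 169×3.6×6.8/((3.6+4)(6.8+4)) = 50.404 kPa
Final effective stress: σ'_f = 32.26 + 50.404 = 82.664 kPa.
σ'_f = 82.664 ≤ σ'_p = 124 kPa, so the clay remains overconsolidated and only the recompression index applies:
S_c = C_r·H/(1+e₀)·log₁₀(σ'_f/σ'_0) = 0.025×4.2/1.69×log₁₀(82.664/32.26)
    = 0.06213 × 0.40865 = 0.02539 m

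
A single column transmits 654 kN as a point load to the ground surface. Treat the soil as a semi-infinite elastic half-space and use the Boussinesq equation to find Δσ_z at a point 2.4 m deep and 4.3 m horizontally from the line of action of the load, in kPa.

Boussinesq vertical stress below a point load on an elastic half-space:
Δσ_z = 3P/(2πz²) · [1 + (r/z)²]^(−5/2)
r/z = 4.3/2.4 = 1.7917; [1+(r/z)²]^(−5/2) = 0.027496.
Δσ_z = 3×654/(2π×2.4²) × 0.027496 = 54.212 × 0.027496 = 1.491 kPa

Δσ_z ≈ 1.49 kPa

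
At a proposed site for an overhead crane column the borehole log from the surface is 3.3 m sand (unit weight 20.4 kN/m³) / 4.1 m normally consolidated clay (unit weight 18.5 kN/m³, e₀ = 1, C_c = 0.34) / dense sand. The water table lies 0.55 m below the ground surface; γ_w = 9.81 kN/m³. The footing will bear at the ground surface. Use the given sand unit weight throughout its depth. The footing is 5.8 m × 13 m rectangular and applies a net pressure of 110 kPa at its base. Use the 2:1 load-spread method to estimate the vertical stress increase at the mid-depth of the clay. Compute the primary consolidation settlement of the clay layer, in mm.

S_c ≈ 160 mm

Mid-depth of clay below the ground surface: z = 3.3 + 4.1/2 = 5.35 m.
Total vertical stress at mid-clay: σ_v = 20.4×3.3 + 18.5×2.05 = 105.24 kPa.
Pore pressure: u = 9.81×(5.35 − 0.55) = 47.088 kPa.
Initial effective stress: σ'_0 = σ_v − u = 105.24 − 47.088 = 58.152 kPa.
Stress increase at mid-clay by the 2:1 spreading method:
Δσ = qBL/((B+z)(L+z)) = 110×5.8×13/((5.8+5.35)(13+5.35)) = 40.537 kPa
Final effective stress: σ'_f = σ'_0 + Δσ = 58.152 + 40.537 = 98.689 kPa.
Normally consolidated clay, so the full stress increment lies on the virgin compression line:
S_c = C_c·H/(1+e₀)·log₁₀(σ'_f/σ'_0) = 0.34×4.1/(1+1)×log₁₀(98.689/58.152)
    = 0.697 × 0.2297 = 0.1601 m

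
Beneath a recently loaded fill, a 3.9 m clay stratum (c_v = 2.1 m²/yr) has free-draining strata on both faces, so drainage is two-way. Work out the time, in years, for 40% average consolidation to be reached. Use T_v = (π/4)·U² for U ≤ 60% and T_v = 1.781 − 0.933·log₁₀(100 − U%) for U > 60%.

t ≈ 0.228 years

Drainage path length: H_d = H/2 = 1.95 m (double drainage).
U ≤ 60%: T_v = (π/4)·U² = (π/4)×0.4² = 0.12566.
t = T_v·H_d²/c_v = 0.12566×1.95²/2.1 = 0.2275 years.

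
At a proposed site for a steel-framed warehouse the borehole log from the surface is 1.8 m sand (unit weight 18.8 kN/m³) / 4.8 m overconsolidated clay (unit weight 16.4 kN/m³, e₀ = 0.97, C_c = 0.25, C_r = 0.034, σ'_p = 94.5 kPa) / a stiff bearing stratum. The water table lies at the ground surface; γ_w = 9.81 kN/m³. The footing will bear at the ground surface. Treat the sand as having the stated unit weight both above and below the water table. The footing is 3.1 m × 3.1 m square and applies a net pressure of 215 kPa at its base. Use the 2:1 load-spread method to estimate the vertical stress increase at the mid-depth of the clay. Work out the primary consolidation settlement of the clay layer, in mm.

Mid-depth of clay below the ground surface: z = 1.8 + 4.8/2 = 4.2 m.
Total vertical stress at mid-clay: σ_v = 18.8×1.8 + 16.4×2.4 = 73.2 kPa.
Pore pressure: u = 9.81×(4.2 − 0) = 41.202 kPa.
Initial effective stress: σ'_0 = σ_v − u = 73.2 − 41.202 = 31.998 kPa.
Stress increase at mid-clay by the 2:1 spreading method:
Δσ = qBL/((B+z)(L+z)) = 215×3.1×3.1/((3.1+4.2)(3.1+4.2)) = 38.772 kPa
Final effective stress: σ'_f = 31.998 + 38.772 = 70.77 kPa.
σ'_f = 70.77 ≤ σ'_p = 94.5 kPa, so the clay remains overconsolidated and only the recompression index applies:
S_c = C_r·H/(1+e₀)·log₁₀(σ'_f/σ'_0) = 0.034×4.8/1.97×log₁₀(70.77/31.998)
    = 0.082841 × 0.34473 = 0.02856 m

S_c ≈ 28.6 mm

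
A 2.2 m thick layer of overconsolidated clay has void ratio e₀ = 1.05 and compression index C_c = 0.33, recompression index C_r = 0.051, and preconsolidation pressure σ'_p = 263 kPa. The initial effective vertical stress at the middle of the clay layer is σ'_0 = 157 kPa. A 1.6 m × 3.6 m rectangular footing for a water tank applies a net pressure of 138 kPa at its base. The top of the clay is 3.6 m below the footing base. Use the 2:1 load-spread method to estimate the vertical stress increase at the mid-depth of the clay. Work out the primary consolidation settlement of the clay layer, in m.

S_c ≈ 0.0022 m

Mid-depth of clay below the footing base: z = 3.6 + 2.2/2 = 4.7 m.
Stress increase at mid-clay by the 2:1 spreading method:
Δσ = qBL/((B+z)(L+z)) = 138×1.6×3.6/((1.6+4.7)(3.6+4.7)) = 15.201 kPa
Final effective stress: σ'_f = 157 + 15.201 = 172.2 kPa.
σ'_f = 172.2 ≤ σ'_p = 263 kPa, so the clay remains overconsolidated and only the recompression index applies:
S_c = C_r·H/(1+e₀)·log₁₀(σ'_f/σ'_0) = 0.051×2.2/2.05×log₁₀(172.2/157)
    = 0.054733 × 0.040133 = 0.002197 m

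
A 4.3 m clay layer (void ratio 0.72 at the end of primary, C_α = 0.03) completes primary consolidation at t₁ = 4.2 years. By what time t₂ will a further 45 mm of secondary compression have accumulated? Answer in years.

S_s = C_α·H/(1+e_p)·log₁₀(t₂/t₁) ⇒ log₁₀(t₂/t₁) = S_s·(1+e_p)/(C_α·H).
log₁₀(t₂/t₁) = 0.045 × (1+0.72) / (0.03×4.3) = 0.6
t₂ = t₁ × 10^0.6 = 4.2 × 3.981 = 16.72 years

t₂ ≈ 16.7 years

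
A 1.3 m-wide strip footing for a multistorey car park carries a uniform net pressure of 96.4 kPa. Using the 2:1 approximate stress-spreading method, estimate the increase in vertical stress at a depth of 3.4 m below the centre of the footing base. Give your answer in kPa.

By the 2:1 method the load spreads at 1 horizontal : 2 vertical, so at depth z the loaded area has grown by z in each plan dimension:
Δσ = qB/(B+z) = 96.4×1.3/(1.3+3.4) = 26.664 kPa

Δσ_z ≈ 26.7 kPa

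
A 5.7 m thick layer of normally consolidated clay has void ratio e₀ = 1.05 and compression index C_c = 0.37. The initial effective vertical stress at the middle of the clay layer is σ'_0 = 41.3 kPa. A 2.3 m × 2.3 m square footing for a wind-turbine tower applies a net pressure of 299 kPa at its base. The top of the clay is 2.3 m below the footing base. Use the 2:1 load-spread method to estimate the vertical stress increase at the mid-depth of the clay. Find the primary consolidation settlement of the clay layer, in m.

S_c ≈ 0.234 m

Mid-depth of clay below the footing base: z = 2.3 + 5.7/2 = 5.15 m.
Stress increase at mid-clay by the 2:1 spreading method:
Δσ = qBL/((B+z)(L+z)) = 299×2.3×2.3/((2.3+5.15)(2.3+5.15)) = 28.498 kPa
Final effective stress: σ'_f = σ'_0 + Δσ = 41.3 + 28.498 = 69.798 kPa.
Normally consolidated clay, so the full stress increment lies on the virgin compression line:
S_c = C_c·H/(1+e₀)·log₁₀(σ'_f/σ'_0) = 0.37×5.7/(1+1.05)×log₁₀(69.798/41.3)
    = 1.0288 × 0.22789 = 0.2345 m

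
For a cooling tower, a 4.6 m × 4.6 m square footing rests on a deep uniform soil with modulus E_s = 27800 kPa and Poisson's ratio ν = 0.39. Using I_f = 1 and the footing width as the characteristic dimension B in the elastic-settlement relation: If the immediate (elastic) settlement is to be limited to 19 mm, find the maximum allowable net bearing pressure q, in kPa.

S_e = q·B·(1−ν²)/E_s · I_f  ⇒  q = S_e·E_s / (B·(1−ν²)·I_f).
q = 0.019 × 27800 / (4.6 × 0.8479 × 1) = 135.4 kPa

q ≈ 135 kPa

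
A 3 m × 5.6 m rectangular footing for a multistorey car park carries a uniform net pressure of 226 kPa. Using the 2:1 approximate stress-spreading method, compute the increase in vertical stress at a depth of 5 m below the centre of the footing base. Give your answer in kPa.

Δσ_z ≈ 44.8 kPa

By the 2:1 method the load spreads at 1 horizontal : 2 vertical, so at depth z the loaded area has grown by z in each plan dimension:
Δσ = qBL/((B+z)(L+z)) = 226×3×5.6/((3+5)(5.6+5)) = 44.774 kPa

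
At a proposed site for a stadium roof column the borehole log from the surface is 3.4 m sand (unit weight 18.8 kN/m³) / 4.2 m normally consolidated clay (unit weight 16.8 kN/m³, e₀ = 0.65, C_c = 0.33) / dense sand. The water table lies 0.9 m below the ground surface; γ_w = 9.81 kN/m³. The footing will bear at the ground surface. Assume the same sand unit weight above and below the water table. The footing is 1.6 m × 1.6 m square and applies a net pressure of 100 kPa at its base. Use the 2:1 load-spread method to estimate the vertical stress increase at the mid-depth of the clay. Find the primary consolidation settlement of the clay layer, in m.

S_c ≈ 0.0327 m

Mid-depth of clay below the ground surface: z = 3.4 + 4.2/2 = 5.5 m.
Total vertical stress at mid-clay: σ_v = 18.8×3.4 + 16.8×2.1 = 99.2 kPa.
Pore pressure: u = 9.81×(5.5 − 0.9) = 45.126 kPa.
Initial effective stress: σ'_0 = σ_v − u = 99.2 − 45.126 = 54.074 kPa.
Stress increase at mid-clay by the 2:1 spreading method:
Δσ = qBL/((B+z)(L+z)) = 100×1.6×1.6/((1.6+5.5)(1.6+5.5)) = 5.0784 kPa
Final effective stress: σ'_f = σ'_0 + Δσ = 54.074 + 5.0784 = 59.152 kPa.
Normally consolidated clay, so the full stress increment lies on the virgin compression line:
S_c = C_c·H/(1+e₀)·log₁₀(σ'_f/σ'_0) = 0.33×4.2/(1+0.65)×log₁₀(59.152/54.074)
    = 0.84 × 0.038981 = 0.03274 m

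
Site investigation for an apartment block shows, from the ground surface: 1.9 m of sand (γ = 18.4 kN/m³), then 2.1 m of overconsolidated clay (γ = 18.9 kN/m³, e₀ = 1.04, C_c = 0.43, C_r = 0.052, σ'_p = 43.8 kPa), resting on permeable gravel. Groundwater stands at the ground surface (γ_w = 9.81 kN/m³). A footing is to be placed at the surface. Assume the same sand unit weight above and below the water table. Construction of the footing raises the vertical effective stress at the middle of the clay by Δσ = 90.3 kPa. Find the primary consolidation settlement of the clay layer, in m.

S_c ≈ 0.2 m

Mid-depth of clay below the ground surface: z = 1.9 + 2.1/2 = 2.95 m.
Total vertical stress at mid-clay: σ_v = 18.4×1.9 + 18.9×1.05 = 54.805 kPa.
Pore pressure: u = 9.81×(2.95 − 0) = 28.94 kPa.
Initial effective stress: σ'_0 = σ_v − u = 54.805 − 28.94 = 25.865 kPa.
Final effective stress: σ'_f = 25.865 + 90.3 = 116.16 kPa.
σ'_f = 116.16 > σ'_p = 43.8 kPa, so the stress path crosses the preconsolidation pressure — recompression up to σ'_p, then virgin compression beyond:
S_c = H/(1+e₀)·[C_r·log₁₀(σ'_p/σ'_0) + C_c·log₁₀(σ'_f/σ'_p)]
    = 2.1/2.04 × [0.052×log₁₀(43.8/25.865) + 0.43×log₁₀(116.16/43.8)]
    = 1.0294 × [0.011896 + 0.18214] = 0.1997 m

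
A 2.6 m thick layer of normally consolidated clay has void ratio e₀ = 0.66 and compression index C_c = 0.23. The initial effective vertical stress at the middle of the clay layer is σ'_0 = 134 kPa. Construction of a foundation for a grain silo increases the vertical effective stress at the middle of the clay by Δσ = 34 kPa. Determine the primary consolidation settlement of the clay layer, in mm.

S_c ≈ 35.4 mm

Final effective stress: σ'_f = σ'_0 + Δσ = 134 + 34 = 168 kPa.
Normally consolidated clay, so the full stress increment lies on the virgin compression line:
S_c = C_c·H/(1+e₀)·log₁₀(σ'_f/σ'_0) = 0.23×2.6/(1+0.66)×log₁₀(168/134)
    = 0.36024 × 0.098204 = 0.03538 m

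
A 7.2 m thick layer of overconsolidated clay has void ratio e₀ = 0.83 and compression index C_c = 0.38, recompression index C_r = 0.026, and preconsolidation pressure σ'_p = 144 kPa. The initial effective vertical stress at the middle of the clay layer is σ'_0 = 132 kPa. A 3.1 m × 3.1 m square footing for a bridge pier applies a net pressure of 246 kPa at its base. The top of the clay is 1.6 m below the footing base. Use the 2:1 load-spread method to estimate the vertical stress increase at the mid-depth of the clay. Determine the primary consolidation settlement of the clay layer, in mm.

S_c ≈ 97.4 mm

Mid-depth of clay below the footing base: z = 1.6 + 7.2/2 = 5.2 m.
Stress increase at mid-clay by the 2:1 spreading method:
Δσ = qBL/((B+z)(L+z)) = 246×3.1×3.1/((3.1+5.2)(3.1+5.2)) = 34.316 kPa
Final effective stress: σ'_f = 132 + 34.316 = 166.32 kPa.
σ'_f = 166.32 > σ'_p = 144 kPa, so the stress path crosses the preconsolidation pressure — recompression up to σ'_p, then virgin compression beyond:
S_c = H/(1+e₀)·[C_r·log₁₀(σ'_p/σ'_0) + C_c·log₁₀(σ'_f/σ'_p)]
    = 7.2/1.83 × [0.026×log₁₀(144/132) + 0.38×log₁₀(166.32/144)]
    = 3.9344 × [0.0009825 + 0.023781] = 0.09743 m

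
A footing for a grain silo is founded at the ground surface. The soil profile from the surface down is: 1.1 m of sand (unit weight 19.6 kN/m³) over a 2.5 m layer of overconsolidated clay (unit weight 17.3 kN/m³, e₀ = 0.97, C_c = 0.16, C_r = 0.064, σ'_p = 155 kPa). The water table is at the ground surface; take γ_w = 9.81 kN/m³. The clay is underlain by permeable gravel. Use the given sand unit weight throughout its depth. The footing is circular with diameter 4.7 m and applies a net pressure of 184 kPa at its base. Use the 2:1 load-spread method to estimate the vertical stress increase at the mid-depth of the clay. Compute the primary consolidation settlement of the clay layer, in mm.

Mid-depth of clay below the ground surface: z = 1.1 + 2.5/2 = 2.35 m.
Total vertical stress at mid-clay: σ_v = 19.6×1.1 + 17.3×1.25 = 43.185 kPa.
Pore pressure: u = 9.81×(2.35 − 0) = 23.054 kPa.
Initial effective stress: σ'_0 = σ_v − u = 43.185 − 23.054 = 20.131 kPa.
Stress increase at mid-clay by the 2:1 spreading method:
Δσ ≈ qD²/(D+z)² = 184×4.7²/(4.7+2.35)² = 81.778 kPa
Final effective stress: σ'_f = 20.131 + 81.778 = 101.91 kPa.
σ'_f = 101.91 ≤ σ'_p = 155 kPa, so the clay remains overconsolidated and only the recompression index applies:
S_c = C_r·H/(1+e₀)·log₁₀(σ'_f/σ'_0) = 0.064×2.5/1.97×log₁₀(101.91/20.131)
    = 0.081216 × 0.70435 = 0.0572 m

S_c ≈ 57.2 mm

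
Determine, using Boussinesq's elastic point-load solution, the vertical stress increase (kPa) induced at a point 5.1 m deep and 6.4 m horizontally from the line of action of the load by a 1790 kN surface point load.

Boussinesq vertical stress below a point load on an elastic half-space:
Δσ_z = 3P/(2πz²) · [1 + (r/z)²]^(−5/2)
r/z = 6.4/5.1 = 1.2549; [1+(r/z)²]^(−5/2) = 0.094005.
Δσ_z = 3×1790/(2π×5.1²) × 0.094005 = 32.859 × 0.094005 = 3.089 kPa

Δσ_z ≈ 3.09 kPa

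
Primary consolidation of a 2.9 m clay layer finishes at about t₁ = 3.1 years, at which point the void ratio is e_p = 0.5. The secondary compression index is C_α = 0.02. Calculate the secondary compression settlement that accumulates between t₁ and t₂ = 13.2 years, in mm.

Secondary compression: S_s = C_α·H/(1+e_p)·log₁₀(t₂/t₁)
S_s = 0.02×2.9/(1+0.5)×log₁₀(13.2/3.1)
    = 0.03867 × 0.6292 = 0.02433 m

S_s ≈ 24.3 mm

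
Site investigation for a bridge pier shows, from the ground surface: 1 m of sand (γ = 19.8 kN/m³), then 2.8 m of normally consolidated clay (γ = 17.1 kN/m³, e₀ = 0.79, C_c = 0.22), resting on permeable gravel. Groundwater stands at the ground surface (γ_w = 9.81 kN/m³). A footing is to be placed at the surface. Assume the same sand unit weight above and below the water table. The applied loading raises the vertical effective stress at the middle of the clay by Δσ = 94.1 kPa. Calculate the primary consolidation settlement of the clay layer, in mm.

Mid-depth of clay below the ground surface: z = 1 + 2.8/2 = 2.4 m.
Total vertical stress at mid-clay: σ_v = 19.8×1 + 17.1×1.4 = 43.74 kPa.
Pore pressure: u = 9.81×(2.4 − 0) = 23.544 kPa.
Initial effective stress: σ'_0 = σ_v − u = 43.74 − 23.544 = 20.196 kPa.
Final effective stress: σ'_f = σ'_0 + Δσ = 20.196 + 94.1 = 114.3 kPa.
Normally consolidated clay, so the full stress increment lies on the virgin compression line:
S_c = C_c·H/(1+e₀)·log₁₀(σ'_f/σ'_0) = 0.22×2.8/(1+0.79)×log₁₀(114.3/20.196)
    = 0.34413 × 0.75278 = 0.2591 m

S_c ≈ 259 mm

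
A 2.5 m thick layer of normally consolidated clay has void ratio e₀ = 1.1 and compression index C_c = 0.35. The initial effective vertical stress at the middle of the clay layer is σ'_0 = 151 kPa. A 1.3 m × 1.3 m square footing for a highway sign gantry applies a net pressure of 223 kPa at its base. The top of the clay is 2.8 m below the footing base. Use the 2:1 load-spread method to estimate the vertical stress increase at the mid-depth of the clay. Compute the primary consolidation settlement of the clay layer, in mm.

Mid-depth of clay below the footing base: z = 2.8 + 2.5/2 = 4.05 m.
Stress increase at mid-clay by the 2:1 spreading method:
Δσ = qBL/((B+z)(L+z)) = 223×1.3×1.3/((1.3+4.05)(1.3+4.05)) = 13.167 kPa
Final effective stress: σ'_f = σ'_0 + Δσ = 151 + 13.167 = 164.17 kPa.
Normally consolidated clay, so the full stress increment lies on the virgin compression line:
S_c = C_c·H/(1+e₀)·log₁₀(σ'_f/σ'_0) = 0.35×2.5/(1+1.1)×log₁₀(164.17/151)
    = 0.41667 × 0.036317 = 0.01513 m

S_c ≈ 15.1 mm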